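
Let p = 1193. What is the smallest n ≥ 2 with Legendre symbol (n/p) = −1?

(2/1193) = +1, so 2 is a residue.
(3/1193) = −1, so 3 is the smallest positive non-residue mod 1193.

3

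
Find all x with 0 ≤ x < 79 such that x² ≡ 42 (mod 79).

Since 79 ≡ 3 (mod 4), a square root of 42 is 42^((79+1)/4) = 42^20 mod 79.
Repeated squaring: 42^2≡26, 42^4≡44, 42^8≡40, 42^16≡20 (mod 79).
42^20 = 42^(16+4) ≡ 11 (mod 79).
Check: 11² = 121 ≡ 42 (mod 79). The two roots are 11 and 68.

11, 68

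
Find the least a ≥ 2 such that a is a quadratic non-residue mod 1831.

(2/1831) = +1, so 2 is a residue.
(3/1831) = −1, so 3 is the smallest positive non-residue mod 1831.

3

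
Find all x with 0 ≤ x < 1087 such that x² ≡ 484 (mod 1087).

Since 1087 ≡ 3 (mod 4), a square root of 484 is 484^((1087+1)/4) = 484^272 mod 1087.
Repeated squaring: 484^2≡551, 484^4≡328, 484^8≡1058, 484^16≡841, 484^32≡731, 484^64≡644, 484^128≡589, 484^256≡168 (mod 1087).
484^272 = 484^(256+16) ≡ 1065 (mod 1087).
Check: 1065² = 1134225 ≡ 484 (mod 1087). The two roots are 22 and 1065.

22, 1065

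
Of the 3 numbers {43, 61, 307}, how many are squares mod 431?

2

(43/431) = -1 → non-residue.
(61/431) = +1 → QR.
(307/431) = +1 → QR.
Total quadratic residues among the 3: 2.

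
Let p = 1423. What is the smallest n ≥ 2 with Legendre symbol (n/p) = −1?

(2/1423) = +1, so 2 is a residue.
(3/1423) = −1, so 3 is the smallest positive non-residue mod 1423.

3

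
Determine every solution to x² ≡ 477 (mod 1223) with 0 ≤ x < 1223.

233, 990

Since 1223 ≡ 3 (mod 4), a square root of 477 is 477^((1223+1)/4) = 477^306 mod 1223.
Repeated squaring: 477^2≡51, 477^4≡155, 477^8≡788, 477^16≡883, 477^32≡638, 477^64≡1008, 477^128≡974, 477^256≡851 (mod 1223).
477^306 = 477^(256+32+16+2) ≡ 233 (mod 1223).
Check: 233² = 54289 ≡ 477 (mod 1223). The two roots are 233 and 990.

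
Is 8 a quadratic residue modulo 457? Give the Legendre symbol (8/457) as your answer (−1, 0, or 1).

Pull out 2^3: since 457 ≡ 1 (mod 8), (2/457) = +1, so (2/457)^3 = +1.
Reached (1/457) = 1. Collecting the sign flips along the way, the symbol is +1.

1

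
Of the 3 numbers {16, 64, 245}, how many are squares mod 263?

(16/263) = +1 → QR.
(64/263) = +1 → QR.
(245/263) = -1 → non-residue.
Total quadratic residues among the 3: 2.

2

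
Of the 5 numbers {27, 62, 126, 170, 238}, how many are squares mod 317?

(27/317) = -1 → non-residue.
(62/317) = -1 → non-residue.
(126/317) = -1 → non-residue.
(170/317) = -1 → non-residue.
(238/317) = +1 → QR.
Total quadratic residues among the 5: 1.

1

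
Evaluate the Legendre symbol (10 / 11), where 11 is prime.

-1

Euler's criterion: (10/11) ≡ 10^5 (mod 11).
10^2 ≡ 1 (mod 11)
10^4 ≡ 1 (mod 11)
10^5 = 10^(4+1) ≡ 10 (mod 11).
Result is 10 ≡ −1, so (10/11) = −1.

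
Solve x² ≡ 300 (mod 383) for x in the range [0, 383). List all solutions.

58, 325

Since 383 ≡ 3 (mod 4), a square root of 300 is 300^((383+1)/4) = 300^96 mod 383.
Repeated squaring: 300^2≡378, 300^4≡25, 300^8≡242, 300^16≡348, 300^32≡76, 300^64≡31 (mod 383).
300^96 = 300^(64+32) ≡ 58 (mod 383).
Check: 58² = 3364 ≡ 300 (mod 383). The two roots are 58 and 325.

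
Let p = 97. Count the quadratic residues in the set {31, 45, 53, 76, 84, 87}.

2

(31/97) = +1 → QR.
(45/97) = -1 → non-residue.
(53/97) = +1 → QR.
(76/97) = -1 → non-residue.
(84/97) = -1 → non-residue.
(87/97) = -1 → non-residue.
Total quadratic residues among the 6: 2.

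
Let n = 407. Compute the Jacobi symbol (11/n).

Reciprocity: 11 ≡ 3 and 407 ≡ 3 (mod 4), so (11/407) = −(407/11).
Reduce top mod 11: now compute (0/11).
Top reduces to 0: gcd > 1, so the symbol is 0.

0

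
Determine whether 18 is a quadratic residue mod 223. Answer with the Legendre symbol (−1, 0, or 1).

1

Pull out 2: since 223 ≡ 7 (mod 8), (2/223) = +1.
Reciprocity: 9 ≡ 1 and 223 ≡ 3 (mod 4), so (9/223) = +(223/9).
Reduce top mod 9: now compute (7/9).
Reciprocity: 7 ≡ 3 and 9 ≡ 1 (mod 4), so (7/9) = +(9/7).
Reduce top mod 7: now compute (2/7).
Pull out 2: since 7 ≡ 7 (mod 8), (2/7) = +1.
Reached (1/7) = 1. Collecting the sign flips along the way, the symbol is +1.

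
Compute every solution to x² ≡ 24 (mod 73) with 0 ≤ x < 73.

30, 43

73 ≡ 1 (mod 4), so we find a root by search.
Trying successive values, 30² = 900 ≡ 24 (mod 73). The other root is 73 − 30 = 43.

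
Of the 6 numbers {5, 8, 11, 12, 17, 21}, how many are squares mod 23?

2

(5/23) = -1 → non-residue.
(8/23) = +1 → QR.
(11/23) = -1 → non-residue.
(12/23) = +1 → QR.
(17/23) = -1 → non-residue.
(21/23) = -1 → non-residue.
Total quadratic residues among the 6: 2.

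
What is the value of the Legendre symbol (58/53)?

-1

Euler's criterion: (58/53) ≡ 5^26 (mod 53).
5^2 ≡ 25 (mod 53)
5^4 ≡ 42 (mod 53)
5^8 ≡ 15 (mod 53)
5^16 ≡ 13 (mod 53)
5^26 = 5^(16+8+2) ≡ 52 (mod 53).
Result is 52 ≡ −1, so (58/53) = −1.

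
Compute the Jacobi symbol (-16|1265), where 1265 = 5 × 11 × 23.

1

First reduce: -16 ≡ 1249 (mod 1265).
Reciprocity: 1249 ≡ 1 and 1265 ≡ 1 (mod 4), so (1249/1265) = +(1265/1249).
Reduce top mod 1249: now compute (16/1249).
Pull out 2^4: since 1249 ≡ 1 (mod 8), (2/1249) = +1, so (2/1249)^4 = +1.
Reached (1/1249) = 1. Collecting the sign flips along the way, the symbol is +1.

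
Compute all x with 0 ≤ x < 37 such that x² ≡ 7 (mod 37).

9, 28

37 ≡ 1 (mod 4), so we find a root by search.
Trying successive values, 9² = 81 ≡ 7 (mod 37). The other root is 37 − 9 = 28.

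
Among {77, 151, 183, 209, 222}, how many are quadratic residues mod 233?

(77/233) = -1 → non-residue.
(151/233) = -1 → non-residue.
(183/233) = +1 → QR.
(209/233) = -1 → non-residue.
(222/233) = -1 → non-residue.
Total quadratic residues among the 5: 1.

1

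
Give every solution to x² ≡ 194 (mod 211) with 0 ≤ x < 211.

Since 211 ≡ 3 (mod 4), a square root of 194 is 194^((211+1)/4) = 194^53 mod 211.
Repeated squaring: 194^2≡78, 194^4≡176, 194^8≡170, 194^16≡204, 194^32≡49 (mod 211).
194^53 = 194^(32+16+4+1) ≡ 163 (mod 211).
Check: 163² = 26569 ≡ 194 (mod 211). The two roots are 48 and 163.

48, 163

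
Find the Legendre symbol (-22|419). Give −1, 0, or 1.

-1

First reduce: -22 ≡ 397 (mod 419).
Reciprocity: 397 ≡ 1 and 419 ≡ 3 (mod 4), so (397/419) = +(419/397).
Reduce top mod 397: now compute (22/397).
Pull out 2: since 397 ≡ 5 (mod 8), (2/397) = -1.
Reciprocity: 11 ≡ 3 and 397 ≡ 1 (mod 4), so (11/397) = +(397/11).
Reduce top mod 11: now compute (1/11).
Reached (1/11) = 1. Collecting the sign flips along the way, the symbol is -1.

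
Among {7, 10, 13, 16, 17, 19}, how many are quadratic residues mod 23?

(7/23) = -1 → non-residue.
(10/23) = -1 → non-residue.
(13/23) = +1 → QR.
(16/23) = +1 → QR.
(17/23) = -1 → non-residue.
(19/23) = -1 → non-residue.
Total quadratic residues among the 6: 2.

2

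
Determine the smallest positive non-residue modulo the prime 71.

7

(2/71) = +1, so 2 is a residue.
(3/71) = +1, so 3 is a residue.
(4/71) = +1, so 4 is a residue.
(5/71) = +1, so 5 is a residue.
(6/71) = +1, so 6 is a residue.
(7/71) = −1, so 7 is the smallest positive non-residue mod 71.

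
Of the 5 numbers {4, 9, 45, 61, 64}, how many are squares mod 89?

4

(4/89) = +1 → QR.
(9/89) = +1 → QR.
(45/89) = +1 → QR.
(61/89) = -1 → non-residue.
(64/89) = +1 → QR.
Total quadratic residues among the 5: 4.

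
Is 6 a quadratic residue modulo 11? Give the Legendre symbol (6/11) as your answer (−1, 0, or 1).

Pull out 2: since 11 ≡ 3 (mod 8), (2/11) = -1.
Reciprocity: 3 ≡ 3 and 11 ≡ 3 (mod 4), so (3/11) = −(11/3).
Reduce top mod 3: now compute (2/3).
Pull out 2: since 3 ≡ 3 (mod 8), (2/3) = -1.
Reached (1/3) = 1. Collecting the sign flips along the way, the symbol is -1.

-1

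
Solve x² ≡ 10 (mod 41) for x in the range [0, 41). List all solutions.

41 ≡ 1 (mod 4), so we find a root by search.
Trying successive values, 16² = 256 ≡ 10 (mod 41). The other root is 41 − 16 = 25.

16, 25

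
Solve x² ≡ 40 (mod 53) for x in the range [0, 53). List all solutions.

53 ≡ 1 (mod 4), so we find a root by search.
Trying successive values, 26² = 676 ≡ 40 (mod 53). The other root is 53 − 26 = 27.

26, 27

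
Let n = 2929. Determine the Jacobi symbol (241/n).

Reciprocity: 241 ≡ 1 and 2929 ≡ 1 (mod 4), so (241/2929) = +(2929/241).
Reduce top mod 241: now compute (37/241).
Reciprocity: 37 ≡ 1 and 241 ≡ 1 (mod 4), so (37/241) = +(241/37).
Reduce top mod 37: now compute (19/37).
Reciprocity: 19 ≡ 3 and 37 ≡ 1 (mod 4), so (19/37) = +(37/19).
Reduce top mod 19: now compute (18/19).
Pull out 2: since 19 ≡ 3 (mod 8), (2/19) = -1.
Reciprocity: 9 ≡ 1 and 19 ≡ 3 (mod 4), so (9/19) = +(19/9).
Reduce top mod 9: now compute (1/9).
Reached (1/9) = 1. Collecting the sign flips along the way, the symbol is -1.

-1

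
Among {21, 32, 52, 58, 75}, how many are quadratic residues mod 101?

3

(21/101) = +1 → QR.
(32/101) = -1 → non-residue.
(52/101) = +1 → QR.
(58/101) = +1 → QR.
(75/101) = -1 → non-residue.
Total quadratic residues among the 5: 3.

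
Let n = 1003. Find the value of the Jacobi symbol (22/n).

-1

Pull out 2: since 1003 ≡ 3 (mod 8), (2/1003) = -1.
Reciprocity: 11 ≡ 3 and 1003 ≡ 3 (mod 4), so (11/1003) = −(1003/11).
Reduce top mod 11: now compute (2/11).
Pull out 2: since 11 ≡ 3 (mod 8), (2/11) = -1.
Reached (1/11) = 1. Collecting the sign flips along the way, the symbol is -1.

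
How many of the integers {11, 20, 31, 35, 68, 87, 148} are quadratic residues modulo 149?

(11/149) = -1 → non-residue.
(20/149) = +1 → QR.
(31/149) = +1 → QR.
(35/149) = +1 → QR.
(68/149) = +1 → QR.
(87/149) = -1 → non-residue.
(148/149) = +1 → QR.
Total quadratic residues among the 7: 5.

5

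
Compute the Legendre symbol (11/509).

Euler's criterion: (11/509) ≡ 11^254 (mod 509).
11^2 ≡ 121 (mod 509)
11^4 ≡ 389 (mod 509)
11^8 ≡ 148 (mod 509)
11^16 ≡ 17 (mod 509)
11^32 ≡ 289 (mod 509)
11^64 ≡ 45 (mod 509)
11^128 ≡ 498 (mod 509)
11^254 = 11^(128+64+32+16+8+4+2) ≡ 1 (mod 509).
Result is 1, so (11/509) = 1.

1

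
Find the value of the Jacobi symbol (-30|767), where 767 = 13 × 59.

First reduce: -30 ≡ 737 (mod 767).
Reciprocity: 737 ≡ 1 and 767 ≡ 3 (mod 4), so (737/767) = +(767/737).
Reduce top mod 737: now compute (30/737).
Pull out 2: since 737 ≡ 1 (mod 8), (2/737) = +1.
Reciprocity: 15 ≡ 3 and 737 ≡ 1 (mod 4), so (15/737) = +(737/15).
Reduce top mod 15: now compute (2/15).
Pull out 2: since 15 ≡ 7 (mod 8), (2/15) = +1.
Reached (1/15) = 1. Collecting the sign flips along the way, the symbol is +1.

1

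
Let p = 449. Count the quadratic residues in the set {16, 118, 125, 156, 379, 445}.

(16/449) = +1 → QR.
(118/449) = +1 → QR.
(125/449) = +1 → QR.
(156/449) = +1 → QR.
(379/449) = +1 → QR.
(445/449) = +1 → QR.
Total quadratic residues among the 6: 6.

6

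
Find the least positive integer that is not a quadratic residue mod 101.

(2/101) = −1, so 2 is the smallest positive non-residue mod 101.

2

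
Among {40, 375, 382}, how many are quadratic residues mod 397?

1

(40/397) = +1 → QR.
(375/397) = -1 → non-residue.
(382/397) = -1 → non-residue.
Total quadratic residues among the 3: 1.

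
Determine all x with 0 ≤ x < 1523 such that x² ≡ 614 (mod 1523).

Since 1523 ≡ 3 (mod 4), a square root of 614 is 614^((1523+1)/4) = 614^381 mod 1523.
Repeated squaring: 614^2≡815, 614^4≡197, 614^8≡734, 614^16≡1137, 614^32≡1265, 614^64≡1075, 614^128≡1191, 614^256≡568 (mod 1523).
614^381 = 614^(256+64+32+16+8+4+1) ≡ 1154 (mod 1523).
Check: 1154² = 1331716 ≡ 614 (mod 1523). The two roots are 369 and 1154.

369, 1154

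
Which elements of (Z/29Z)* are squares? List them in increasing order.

1, 4, 5, 6, 7, 9, 13, 16, 20, 22, 23, 24, 25, 28

Square k = 1,…,14 (k and 29−k give the same square):
1²=1, 2²=4, 3²=9, 4²=16, 5²=25, 6²≡7, 7²≡20, 8²≡6, 9²≡23, 10²≡13, 11²≡5, 12²≡28, 13²≡24, 14²≡22 (mod 29).
So the quadratic residues mod 29 are {1, 4, 5, 6, 7, 9, 13, 16, 20, 22, 23, 24, 25, 28}.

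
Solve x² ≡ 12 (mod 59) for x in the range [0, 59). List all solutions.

22, 37

Since 59 ≡ 3 (mod 4), a square root of 12 is 12^((59+1)/4) = 12^15 mod 59.
Repeated squaring: 12^2≡26, 12^4≡27, 12^8≡21 (mod 59).
12^15 = 12^(8+4+2+1) ≡ 22 (mod 59).
Check: 22² = 484 ≡ 12 (mod 59). The two roots are 22 and 37.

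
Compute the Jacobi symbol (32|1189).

Pull out 2^5: since 1189 ≡ 5 (mod 8), (2/1189) = -1, so (2/1189)^5 = -1.
Reached (1/1189) = 1. Collecting the sign flips along the way, the symbol is -1.

-1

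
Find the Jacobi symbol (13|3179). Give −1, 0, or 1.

Reciprocity: 13 ≡ 1 and 3179 ≡ 3 (mod 4), so (13/3179) = +(3179/13).
Reduce top mod 13: now compute (7/13).
Reciprocity: 7 ≡ 3 and 13 ≡ 1 (mod 4), so (7/13) = +(13/7).
Reduce top mod 7: now compute (6/7).
Pull out 2: since 7 ≡ 7 (mod 8), (2/7) = +1.
Reciprocity: 3 ≡ 3 and 7 ≡ 3 (mod 4), so (3/7) = −(7/3).
Reduce top mod 3: now compute (1/3).
Reached (1/3) = 1. Collecting the sign flips along the way, the symbol is -1.

-1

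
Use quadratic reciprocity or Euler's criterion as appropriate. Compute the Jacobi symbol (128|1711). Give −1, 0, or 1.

Pull out 2^7: since 1711 ≡ 7 (mod 8), (2/1711) = +1, so (2/1711)^7 = +1.
Reached (1/1711) = 1. Collecting the sign flips along the way, the symbol is +1.

1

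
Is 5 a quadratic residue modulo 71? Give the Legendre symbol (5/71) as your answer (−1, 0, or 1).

1

Euler's criterion: (5/71) ≡ 5^35 (mod 71).
5^2 ≡ 25 (mod 71)
5^4 ≡ 57 (mod 71)
5^8 ≡ 54 (mod 71)
5^16 ≡ 5 (mod 71)
5^32 ≡ 25 (mod 71)
5^35 = 5^(32+2+1) ≡ 1 (mod 71).
Result is 1, so (5/71) = 1.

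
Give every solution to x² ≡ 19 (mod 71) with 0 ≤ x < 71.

27, 44

Since 71 ≡ 3 (mod 4), a square root of 19 is 19^((71+1)/4) = 19^18 mod 71.
Repeated squaring: 19^2≡6, 19^4≡36, 19^8≡18, 19^16≡40 (mod 71).
19^18 = 19^(16+2) ≡ 27 (mod 71).
Check: 27² = 729 ≡ 19 (mod 71). The two roots are 27 and 44.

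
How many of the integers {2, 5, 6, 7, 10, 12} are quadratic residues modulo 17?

(2/17) = +1 → QR.
(5/17) = -1 → non-residue.
(6/17) = -1 → non-residue.
(7/17) = -1 → non-residue.
(10/17) = -1 → non-residue.
(12/17) = -1 → non-residue.
Total quadratic residues among the 6: 1.

1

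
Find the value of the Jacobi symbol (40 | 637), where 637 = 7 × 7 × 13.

Pull out 2^3: since 637 ≡ 5 (mod 8), (2/637) = -1, so (2/637)^3 = -1.
Reciprocity: 5 ≡ 1 and 637 ≡ 1 (mod 4), so (5/637) = +(637/5).
Reduce top mod 5: now compute (2/5).
Pull out 2: since 5 ≡ 5 (mod 8), (2/5) = -1.
Reached (1/5) = 1. Collecting the sign flips along the way, the symbol is +1.

1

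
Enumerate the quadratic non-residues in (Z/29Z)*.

Square k = 1,…,14 (k and 29−k give the same square):
1²=1, 2²=4, 3²=9, 4²=16, 5²=25, 6²≡7, 7²≡20, 8²≡6, 9²≡23, 10²≡13, 11²≡5, 12²≡28, 13²≡24, 14²≡22 (mod 29).
The residues are {1, 4, 5, 6, 7, 9, 13, 16, 20, 22, 23, 24, 25, 28}; the non-residues are the remaining 14 nonzero classes.

2,3,8,10,11,12,14,15,17,18,19,21,26,27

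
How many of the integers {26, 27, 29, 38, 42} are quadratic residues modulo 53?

(26/53) = -1 → non-residue.
(27/53) = -1 → non-residue.
(29/53) = +1 → QR.
(38/53) = +1 → QR.
(42/53) = +1 → QR.
Total quadratic residues among the 5: 3.

3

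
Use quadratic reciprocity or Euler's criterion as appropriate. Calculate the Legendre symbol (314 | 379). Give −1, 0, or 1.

Pull out 2: since 379 ≡ 3 (mod 8), (2/379) = -1.
Reciprocity: 157 ≡ 1 and 379 ≡ 3 (mod 4), so (157/379) = +(379/157).
Reduce top mod 157: now compute (65/157).
Reciprocity: 65 ≡ 1 and 157 ≡ 1 (mod 4), so (65/157) = +(157/65).
Reduce top mod 65: now compute (27/65).
Reciprocity: 27 ≡ 3 and 65 ≡ 1 (mod 4), so (27/65) = +(65/27).
Reduce top mod 27: now compute (11/27).
Reciprocity: 11 ≡ 3 and 27 ≡ 3 (mod 4), so (11/27) = −(27/11).
Reduce top mod 11: now compute (5/11).
Reciprocity: 5 ≡ 1 and 11 ≡ 3 (mod 4), so (5/11) = +(11/5).
Reduce top mod 5: now compute (1/5).
Reached (1/5) = 1. Collecting the sign flips along the way, the symbol is +1.

1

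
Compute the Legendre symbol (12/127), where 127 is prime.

Euler's criterion: (12/127) ≡ 12^63 (mod 127).
12^2 ≡ 17 (mod 127)
12^4 ≡ 35 (mod 127)
12^8 ≡ 82 (mod 127)
12^16 ≡ 120 (mod 127)
12^32 ≡ 49 (mod 127)
12^63 = 12^(32+16+8+4+2+1) ≡ 126 (mod 127).
Result is 126 ≡ −1, so (12/127) = −1.

-1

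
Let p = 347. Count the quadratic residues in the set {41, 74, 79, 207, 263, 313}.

2

(41/347) = -1 → non-residue.
(74/347) = +1 → QR.
(79/347) = -1 → non-residue.
(207/347) = -1 → non-residue.
(263/347) = +1 → QR.
(313/347) = -1 → non-residue.
Total quadratic residues among the 6: 2.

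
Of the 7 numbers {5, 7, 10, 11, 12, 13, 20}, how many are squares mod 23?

2

(5/23) = -1 → non-residue.
(7/23) = -1 → non-residue.
(10/23) = -1 → non-residue.
(11/23) = -1 → non-residue.
(12/23) = +1 → QR.
(13/23) = +1 → QR.
(20/23) = -1 → non-residue.
Total quadratic residues among the 7: 2.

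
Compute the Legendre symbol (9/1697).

1

Reciprocity: 9 ≡ 1 and 1697 ≡ 1 (mod 4), so (9/1697) = +(1697/9).
Reduce top mod 9: now compute (5/9).
Reciprocity: 5 ≡ 1 and 9 ≡ 1 (mod 4), so (5/9) = +(9/5).
Reduce top mod 5: now compute (4/5).
Pull out 2^2: since 5 ≡ 5 (mod 8), (2/5) = -1, so (2/5)^2 = +1.
Reached (1/5) = 1. Collecting the sign flips along the way, the symbol is +1.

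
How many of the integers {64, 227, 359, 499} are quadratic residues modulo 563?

(64/563) = +1 → QR.
(227/563) = -1 → non-residue.
(359/563) = -1 → non-residue.
(499/563) = -1 → non-residue.
Total quadratic residues among the 4: 1.

1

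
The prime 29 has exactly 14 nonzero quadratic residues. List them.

Square k = 1,…,14 (k and 29−k give the same square):
1²=1, 2²=4, 3²=9, 4²=16, 5²=25, 6²≡7, 7²≡20, 8²≡6, 9²≡23, 10²≡13, 11²≡5, 12²≡28, 13²≡24, 14²≡22 (mod 29).
So the quadratic residues mod 29 are {1, 4, 5, 6, 7, 9, 13, 16, 20, 22, 23, 24, 25, 28}.

1 4 5 6 7 9 13 16 20 22 23 24 25 28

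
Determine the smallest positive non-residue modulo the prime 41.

3

(2/41) = +1, so 2 is a residue.
(3/41) = −1, so 3 is the smallest positive non-residue mod 41.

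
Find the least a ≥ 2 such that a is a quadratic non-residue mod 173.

(2/173) = −1, so 2 is the smallest positive non-residue mod 173.

2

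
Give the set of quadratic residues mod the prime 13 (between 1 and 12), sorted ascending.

1,3,4,9,10,12

Square k = 1,…,6 (k and 13−k give the same square):
1²=1, 2²=4, 3²=9, 4²≡3, 5²≡12, 6²≡10 (mod 13).
So the quadratic residues mod 13 are {1, 3, 4, 9, 10, 12}.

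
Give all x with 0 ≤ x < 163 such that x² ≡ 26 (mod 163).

Since 163 ≡ 3 (mod 4), a square root of 26 is 26^((163+1)/4) = 26^41 mod 163.
Repeated squaring: 26^2≡24, 26^4≡87, 26^8≡71, 26^16≡151, 26^32≡144 (mod 163).
26^41 = 26^(32+8+1) ≡ 134 (mod 163).
Check: 134² = 17956 ≡ 26 (mod 163). The two roots are 29 and 134.

29, 134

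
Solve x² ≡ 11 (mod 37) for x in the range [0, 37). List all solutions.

14, 23

37 ≡ 1 (mod 4), so we find a root by search.
Trying successive values, 14² = 196 ≡ 11 (mod 37). The other root is 37 − 14 = 23.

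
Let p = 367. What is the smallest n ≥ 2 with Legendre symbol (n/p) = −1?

3

(2/367) = +1, so 2 is a residue.
(3/367) = −1, so 3 is the smallest positive non-residue mod 367.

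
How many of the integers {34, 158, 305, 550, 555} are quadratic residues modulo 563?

2

(34/563) = -1 → non-residue.
(158/563) = +1 → QR.
(305/563) = -1 → non-residue.
(550/563) = -1 → non-residue.
(555/563) = +1 → QR.
Total quadratic residues among the 5: 2.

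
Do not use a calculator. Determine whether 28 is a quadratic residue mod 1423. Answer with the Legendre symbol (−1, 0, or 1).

-1

Pull out 2^2: since 1423 ≡ 7 (mod 8), (2/1423) = +1, so (2/1423)^2 = +1.
Reciprocity: 7 ≡ 3 and 1423 ≡ 3 (mod 4), so (7/1423) = −(1423/7).
Reduce top mod 7: now compute (2/7).
Pull out 2: since 7 ≡ 7 (mod 8), (2/7) = +1.
Reached (1/7) = 1. Collecting the sign flips along the way, the symbol is -1.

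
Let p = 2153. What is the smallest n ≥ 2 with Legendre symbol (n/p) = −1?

3

(2/2153) = +1, so 2 is a residue.
(3/2153) = −1, so 3 is the smallest positive non-residue mod 2153.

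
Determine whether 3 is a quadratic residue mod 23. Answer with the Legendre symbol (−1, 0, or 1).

1

Reciprocity: 3 ≡ 3 and 23 ≡ 3 (mod 4), so (3/23) = −(23/3).
Reduce top mod 3: now compute (2/3).
Pull out 2: since 3 ≡ 3 (mod 8), (2/3) = -1.
Reached (1/3) = 1. Collecting the sign flips along the way, the symbol is +1.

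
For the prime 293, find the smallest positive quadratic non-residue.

(2/293) = −1, so 2 is the smallest positive non-residue mod 293.

2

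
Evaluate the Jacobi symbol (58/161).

1

Pull out 2: since 161 ≡ 1 (mod 8), (2/161) = +1.
Reciprocity: 29 ≡ 1 and 161 ≡ 1 (mod 4), so (29/161) = +(161/29).
Reduce top mod 29: now compute (16/29).
Pull out 2^4: since 29 ≡ 5 (mod 8), (2/29) = -1, so (2/29)^4 = +1.
Reached (1/29) = 1. Collecting the sign flips along the way, the symbol is +1.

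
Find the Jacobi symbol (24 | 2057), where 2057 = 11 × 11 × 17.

-1

Pull out 2^3: since 2057 ≡ 1 (mod 8), (2/2057) = +1, so (2/2057)^3 = +1.
Reciprocity: 3 ≡ 3 and 2057 ≡ 1 (mod 4), so (3/2057) = +(2057/3).
Reduce top mod 3: now compute (2/3).
Pull out 2: since 3 ≡ 3 (mod 8), (2/3) = -1.
Reached (1/3) = 1. Collecting the sign flips along the way, the symbol is -1.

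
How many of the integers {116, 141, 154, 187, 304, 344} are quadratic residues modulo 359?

2

(116/359) = -1 → non-residue.
(141/359) = +1 → QR.
(154/359) = -1 → non-residue.
(187/359) = +1 → QR.
(304/359) = -1 → non-residue.
(344/359) = -1 → non-residue.
Total quadratic residues among the 6: 2.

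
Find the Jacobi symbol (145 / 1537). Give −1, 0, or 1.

Reciprocity: 145 ≡ 1 and 1537 ≡ 1 (mod 4), so (145/1537) = +(1537/145).
Reduce top mod 145: now compute (87/145).
Reciprocity: 87 ≡ 3 and 145 ≡ 1 (mod 4), so (87/145) = +(145/87).
Reduce top mod 87: now compute (58/87).
Pull out 2: since 87 ≡ 7 (mod 8), (2/87) = +1.
Reciprocity: 29 ≡ 1 and 87 ≡ 3 (mod 4), so (29/87) = +(87/29).
Reduce top mod 29: now compute (0/29).
Top reduces to 0: gcd > 1, so the symbol is 0.

0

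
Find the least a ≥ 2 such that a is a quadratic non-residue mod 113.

(2/113) = +1, so 2 is a residue.
(3/113) = −1, so 3 is the smallest positive non-residue mod 113.

3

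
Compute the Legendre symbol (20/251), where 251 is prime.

Euler's criterion: (20/251) ≡ 20^125 (mod 251).
20^2 ≡ 149 (mod 251)
20^4 ≡ 113 (mod 251)
20^8 ≡ 219 (mod 251)
20^16 ≡ 20 (mod 251)
20^32 ≡ 149 (mod 251)
20^64 ≡ 113 (mod 251)
20^125 = 20^(64+32+16+8+4+1) ≡ 1 (mod 251).
Result is 1, so (20/251) = 1.

1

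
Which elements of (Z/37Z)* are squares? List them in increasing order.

1 3 4 7 9 10 11 12 16 21 25 26 27 28 30 33 34 36

Square k = 1,…,18 (k and 37−k give the same square):
1²=1, 2²=4, 3²=9, 4²=16, 5²=25, 6²=36, 7²≡12, 8²≡27, 9²≡7, 10²≡26, 11²≡10, 12²≡33, 13²≡21, 14²≡11, 15²≡3, 16²≡34, 17²≡30, 18²≡28 (mod 37).
So the quadratic residues mod 37 are {1, 3, 4, 7, 9, 10, 11, 12, 16, 21, 25, 26, 27, 28, 30, 33, 34, 36}.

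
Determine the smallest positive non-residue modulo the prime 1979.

2

(2/1979) = −1, so 2 is the smallest positive non-residue mod 1979.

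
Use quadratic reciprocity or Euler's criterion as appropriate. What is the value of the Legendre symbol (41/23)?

1

Euler's criterion: (41/23) ≡ 18^11 (mod 23).
18^2 ≡ 2 (mod 23)
18^4 ≡ 4 (mod 23)
18^8 ≡ 16 (mod 23)
18^11 = 18^(8+2+1) ≡ 1 (mod 23).
Result is 1, so (41/23) = 1.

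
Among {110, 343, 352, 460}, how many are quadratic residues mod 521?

2

(110/521) = +1 → QR.
(343/521) = -1 → non-residue.
(352/521) = +1 → QR.
(460/521) = -1 → non-residue.
Total quadratic residues among the 4: 2.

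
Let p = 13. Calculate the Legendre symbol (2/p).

-1

Euler's criterion: (2/13) ≡ 2^6 (mod 13).
2^2 ≡ 4 (mod 13)
2^4 ≡ 3 (mod 13)
2^6 = 2^(4+2) ≡ 12 (mod 13).
Result is 12 ≡ −1, so (2/13) = −1.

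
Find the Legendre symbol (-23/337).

-1

First reduce: -23 ≡ 314 (mod 337).
Pull out 2: since 337 ≡ 1 (mod 8), (2/337) = +1.
Reciprocity: 157 ≡ 1 and 337 ≡ 1 (mod 4), so (157/337) = +(337/157).
Reduce top mod 157: now compute (23/157).
Reciprocity: 23 ≡ 3 and 157 ≡ 1 (mod 4), so (23/157) = +(157/23).
Reduce top mod 23: now compute (19/23).
Reciprocity: 19 ≡ 3 and 23 ≡ 3 (mod 4), so (19/23) = −(23/19).
Reduce top mod 19: now compute (4/19).
Pull out 2^2: since 19 ≡ 3 (mod 8), (2/19) = -1, so (2/19)^2 = +1.
Reached (1/19) = 1. Collecting the sign flips along the way, the symbol is -1.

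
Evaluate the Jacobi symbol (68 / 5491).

0

Pull out 2^2: since 5491 ≡ 3 (mod 8), (2/5491) = -1, so (2/5491)^2 = +1.
Reciprocity: 17 ≡ 1 and 5491 ≡ 3 (mod 4), so (17/5491) = +(5491/17).
Reduce top mod 17: now compute (0/17).
Top reduces to 0: gcd > 1, so the symbol is 0.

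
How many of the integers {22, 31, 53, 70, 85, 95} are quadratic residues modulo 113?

5

(22/113) = +1 → QR.
(31/113) = +1 → QR.
(53/113) = +1 → QR.
(70/113) = -1 → non-residue.
(85/113) = +1 → QR.
(95/113) = +1 → QR.
Total quadratic residues among the 6: 5.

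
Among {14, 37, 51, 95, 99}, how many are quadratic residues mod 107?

3

(14/107) = +1 → QR.
(37/107) = +1 → QR.
(51/107) = -1 → non-residue.
(95/107) = -1 → non-residue.
(99/107) = +1 → QR.
Total quadratic residues among the 5: 3.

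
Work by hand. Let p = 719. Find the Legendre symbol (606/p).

Euler's criterion: (606/719) ≡ 606^359 (mod 719).
606^2 ≡ 546 (mod 719)
606^4 ≡ 450 (mod 719)
606^8 ≡ 461 (mod 719)
606^16 ≡ 416 (mod 719)
606^32 ≡ 496 (mod 719)
606^64 ≡ 118 (mod 719)
606^128 ≡ 263 (mod 719)
606^256 ≡ 145 (mod 719)
606^359 = 606^(256+64+32+4+2+1) ≡ 718 (mod 719).
Result is 718 ≡ −1, so (606/719) = −1.

-1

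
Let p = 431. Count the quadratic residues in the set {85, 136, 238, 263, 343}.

(85/431) = -1 → non-residue.
(136/431) = -1 → non-residue.
(238/431) = +1 → QR.
(263/431) = +1 → QR.
(343/431) = -1 → non-residue.
Total quadratic residues among the 5: 2.

2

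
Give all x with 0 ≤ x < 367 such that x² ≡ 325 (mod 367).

Since 367 ≡ 3 (mod 4), a square root of 325 is 325^((367+1)/4) = 325^92 mod 367.
Repeated squaring: 325^2≡296, 325^4≡270, 325^8≡234, 325^16≡73, 325^32≡191, 325^64≡148 (mod 367).
325^92 = 325^(64+16+8+4) ≡ 208 (mod 367).
Check: 208² = 43264 ≡ 325 (mod 367). The two roots are 159 and 208.

159, 208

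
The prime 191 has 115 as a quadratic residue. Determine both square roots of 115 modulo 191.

Since 191 ≡ 3 (mod 4), a square root of 115 is 115^((191+1)/4) = 115^48 mod 191.
Repeated squaring: 115^2≡46, 115^4≡15, 115^8≡34, 115^16≡10, 115^32≡100 (mod 191).
115^48 = 115^(32+16) ≡ 45 (mod 191).
Check: 45² = 2025 ≡ 115 (mod 191). The two roots are 45 and 146.

45, 146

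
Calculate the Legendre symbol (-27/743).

-1

Euler's criterion: (-27/743) ≡ 716^371 (mod 743).
716^2 ≡ 729 (mod 743)
716^4 ≡ 196 (mod 743)
716^8 ≡ 523 (mod 743)
716^16 ≡ 105 (mod 743)
716^32 ≡ 623 (mod 743)
716^64 ≡ 283 (mod 743)
716^128 ≡ 588 (mod 743)
716^256 ≡ 249 (mod 743)
716^371 = 716^(256+64+32+16+2+1) ≡ 742 (mod 743).
Result is 742 ≡ −1, so (-27/743) = −1.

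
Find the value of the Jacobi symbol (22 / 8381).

1

Pull out 2: since 8381 ≡ 5 (mod 8), (2/8381) = -1.
Reciprocity: 11 ≡ 3 and 8381 ≡ 1 (mod 4), so (11/8381) = +(8381/11).
Reduce top mod 11: now compute (10/11).
Pull out 2: since 11 ≡ 3 (mod 8), (2/11) = -1.
Reciprocity: 5 ≡ 1 and 11 ≡ 3 (mod 4), so (5/11) = +(11/5).
Reduce top mod 5: now compute (1/5).
Reached (1/5) = 1. Collecting the sign flips along the way, the symbol is +1.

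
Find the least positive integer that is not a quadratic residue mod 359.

(2/359) = +1, so 2 is a residue.
(3/359) = +1, so 3 is a residue.
(4/359) = +1, so 4 is a residue.
(5/359) = +1, so 5 is a residue.
(6/359) = +1, so 6 is a residue.
(7/359) = −1, so 7 is the smallest positive non-residue mod 359.

7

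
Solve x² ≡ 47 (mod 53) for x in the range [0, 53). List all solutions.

10, 43

53 ≡ 1 (mod 4), so we find a root by search.
Trying successive values, 10² = 100 ≡ 47 (mod 53). The other root is 53 − 10 = 43.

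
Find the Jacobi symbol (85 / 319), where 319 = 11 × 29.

Reciprocity: 85 ≡ 1 and 319 ≡ 3 (mod 4), so (85/319) = +(319/85).
Reduce top mod 85: now compute (64/85).
Pull out 2^6: since 85 ≡ 5 (mod 8), (2/85) = -1, so (2/85)^6 = +1.
Reached (1/85) = 1. Collecting the sign flips along the way, the symbol is +1.

1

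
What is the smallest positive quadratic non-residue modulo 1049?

3

(2/1049) = +1, so 2 is a residue.
(3/1049) = −1, so 3 is the smallest positive non-residue mod 1049.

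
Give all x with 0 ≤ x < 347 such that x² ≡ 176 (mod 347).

Since 347 ≡ 3 (mod 4), a square root of 176 is 176^((347+1)/4) = 176^87 mod 347.
Repeated squaring: 176^2≡93, 176^4≡321, 176^8≡329, 176^16≡324, 176^32≡182, 176^64≡159 (mod 347).
176^87 = 176^(64+16+4+2+1) ≡ 236 (mod 347).
Check: 236² = 55696 ≡ 176 (mod 347). The two roots are 111 and 236.

111, 236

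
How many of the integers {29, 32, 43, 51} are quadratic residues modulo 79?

(29/79) = -1 → non-residue.
(32/79) = +1 → QR.
(43/79) = -1 → non-residue.
(51/79) = +1 → QR.
Total quadratic residues among the 4: 2.

2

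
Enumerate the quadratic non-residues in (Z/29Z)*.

2 3 8 10 11 12 14 15 17 18 19 21 26 27

Square k = 1,…,14 (k and 29−k give the same square):
1²=1, 2²=4, 3²=9, 4²=16, 5²=25, 6²≡7, 7²≡20, 8²≡6, 9²≡23, 10²≡13, 11²≡5, 12²≡28, 13²≡24, 14²≡22 (mod 29).
The residues are {1, 4, 5, 6, 7, 9, 13, 16, 20, 22, 23, 24, 25, 28}; the non-residues are the remaining 14 nonzero classes.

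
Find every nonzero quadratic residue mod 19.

1, 4, 5, 6, 7, 9, 11, 16, 17

Square k = 1,…,9 (k and 19−k give the same square):
1²=1, 2²=4, 3²=9, 4²=16, 5²≡6, 6²≡17, 7²≡11, 8²≡7, 9²≡5 (mod 19).
So the quadratic residues mod 19 are {1, 4, 5, 6, 7, 9, 11, 16, 17}.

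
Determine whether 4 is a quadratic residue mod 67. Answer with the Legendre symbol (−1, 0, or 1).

Pull out 2^2: since 67 ≡ 3 (mod 8), (2/67) = -1, so (2/67)^2 = +1.
Reached (1/67) = 1. Collecting the sign flips along the way, the symbol is +1.

1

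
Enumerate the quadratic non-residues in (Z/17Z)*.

Square k = 1,…,8 (k and 17−k give the same square):
1²=1, 2²=4, 3²=9, 4²=16, 5²≡8, 6²≡2, 7²≡15, 8²≡13 (mod 17).
The residues are {1, 2, 4, 8, 9, 13, 15, 16}; the non-residues are the remaining 8 nonzero classes.

3 5 6 7 10 11 12 14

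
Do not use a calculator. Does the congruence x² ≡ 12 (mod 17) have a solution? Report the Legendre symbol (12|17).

-1

Euler's criterion: (12/17) ≡ 12^8 (mod 17).
12^2 ≡ 8 (mod 17)
12^4 ≡ 13 (mod 17)
12^8 ≡ 16 (mod 17)
12^8 = 12^(8) ≡ 16 (mod 17).
Result is 16 ≡ −1, so (12/17) = −1.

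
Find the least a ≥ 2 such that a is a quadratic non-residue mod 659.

(2/659) = −1, so 2 is the smallest positive non-residue mod 659.

2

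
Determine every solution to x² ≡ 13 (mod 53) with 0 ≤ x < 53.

15, 38

53 ≡ 1 (mod 4), so we find a root by search.
Trying successive values, 15² = 225 ≡ 13 (mod 53). The other root is 53 − 15 = 38.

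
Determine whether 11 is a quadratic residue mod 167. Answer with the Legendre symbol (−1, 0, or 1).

1

Euler's criterion: (11/167) ≡ 11^83 (mod 167).
11^2 ≡ 121 (mod 167)
11^4 ≡ 112 (mod 167)
11^8 ≡ 19 (mod 167)
11^16 ≡ 27 (mod 167)
11^32 ≡ 61 (mod 167)
11^64 ≡ 47 (mod 167)
11^83 = 11^(64+16+2+1) ≡ 1 (mod 167).
Result is 1, so (11/167) = 1.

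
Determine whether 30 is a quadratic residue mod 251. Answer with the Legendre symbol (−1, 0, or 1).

Pull out 2: since 251 ≡ 3 (mod 8), (2/251) = -1.
Reciprocity: 15 ≡ 3 and 251 ≡ 3 (mod 4), so (15/251) = −(251/15).
Reduce top mod 15: now compute (11/15).
Reciprocity: 11 ≡ 3 and 15 ≡ 3 (mod 4), so (11/15) = −(15/11).
Reduce top mod 11: now compute (4/11).
Pull out 2^2: since 11 ≡ 3 (mod 8), (2/11) = -1, so (2/11)^2 = +1.
Reached (1/11) = 1. Collecting the sign flips along the way, the symbol is -1.

-1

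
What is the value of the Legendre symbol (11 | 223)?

Reciprocity: 11 ≡ 3 and 223 ≡ 3 (mod 4), so (11/223) = −(223/11).
Reduce top mod 11: now compute (3/11).
Reciprocity: 3 ≡ 3 and 11 ≡ 3 (mod 4), so (3/11) = −(11/3).
Reduce top mod 3: now compute (2/3).
Pull out 2: since 3 ≡ 3 (mod 8), (2/3) = -1.
Reached (1/3) = 1. Collecting the sign flips along the way, the symbol is -1.

-1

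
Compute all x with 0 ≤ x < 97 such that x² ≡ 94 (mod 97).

26, 71

97 ≡ 1 (mod 4), so we find a root by search.
Trying successive values, 26² = 676 ≡ 94 (mod 97). The other root is 97 − 26 = 71.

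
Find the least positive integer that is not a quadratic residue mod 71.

(2/71) = +1, so 2 is a residue.
(3/71) = +1, so 3 is a residue.
(4/71) = +1, so 4 is a residue.
(5/71) = +1, so 5 is a residue.
(6/71) = +1, so 6 is a residue.
(7/71) = −1, so 7 is the smallest positive non-residue mod 71.

7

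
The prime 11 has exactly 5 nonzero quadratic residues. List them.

Square k = 1,…,5 (k and 11−k give the same square):
1²=1, 2²=4, 3²=9, 4²≡5, 5²≡3 (mod 11).
So the quadratic residues mod 11 are {1, 3, 4, 5, 9}.

1 3 4 5 9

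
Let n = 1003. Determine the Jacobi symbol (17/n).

Reciprocity: 17 ≡ 1 and 1003 ≡ 3 (mod 4), so (17/1003) = +(1003/17).
Reduce top mod 17: now compute (0/17).
Top reduces to 0: gcd > 1, so the symbol is 0.

0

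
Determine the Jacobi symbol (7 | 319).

-1

Reciprocity: 7 ≡ 3 and 319 ≡ 3 (mod 4), so (7/319) = −(319/7).
Reduce top mod 7: now compute (4/7).
Pull out 2^2: since 7 ≡ 7 (mod 8), (2/7) = +1, so (2/7)^2 = +1.
Reached (1/7) = 1. Collecting the sign flips along the way, the symbol is -1.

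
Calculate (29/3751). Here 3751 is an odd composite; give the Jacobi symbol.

Reciprocity: 29 ≡ 1 and 3751 ≡ 3 (mod 4), so (29/3751) = +(3751/29).
Reduce top mod 29: now compute (10/29).
Pull out 2: since 29 ≡ 5 (mod 8), (2/29) = -1.
Reciprocity: 5 ≡ 1 and 29 ≡ 1 (mod 4), so (5/29) = +(29/5).
Reduce top mod 5: now compute (4/5).
Pull out 2^2: since 5 ≡ 5 (mod 8), (2/5) = -1, so (2/5)^2 = +1.
Reached (1/5) = 1. Collecting the sign flips along the way, the symbol is -1.

-1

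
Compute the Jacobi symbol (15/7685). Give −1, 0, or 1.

Reciprocity: 15 ≡ 3 and 7685 ≡ 1 (mod 4), so (15/7685) = +(7685/15).
Reduce top mod 15: now compute (5/15).
Reciprocity: 5 ≡ 1 and 15 ≡ 3 (mod 4), so (5/15) = +(15/5).
Reduce top mod 5: now compute (0/5).
Top reduces to 0: gcd > 1, so the symbol is 0.

0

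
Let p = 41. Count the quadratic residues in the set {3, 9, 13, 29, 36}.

2

(3/41) = -1 → non-residue.
(9/41) = +1 → QR.
(13/41) = -1 → non-residue.
(29/41) = -1 → non-residue.
(36/41) = +1 → QR.
Total quadratic residues among the 5: 2.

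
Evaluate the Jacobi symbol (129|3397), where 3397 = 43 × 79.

Reciprocity: 129 ≡ 1 and 3397 ≡ 1 (mod 4), so (129/3397) = +(3397/129).
Reduce top mod 129: now compute (43/129).
Reciprocity: 43 ≡ 3 and 129 ≡ 1 (mod 4), so (43/129) = +(129/43).
Reduce top mod 43: now compute (0/43).
Top reduces to 0: gcd > 1, so the symbol is 0.

0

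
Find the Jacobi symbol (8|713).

Pull out 2^3: since 713 ≡ 1 (mod 8), (2/713) = +1, so (2/713)^3 = +1.
Reached (1/713) = 1. Collecting the sign flips along the way, the symbol is +1.

1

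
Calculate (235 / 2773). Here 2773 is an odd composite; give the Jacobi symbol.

Reciprocity: 235 ≡ 3 and 2773 ≡ 1 (mod 4), so (235/2773) = +(2773/235).
Reduce top mod 235: now compute (188/235).
Pull out 2^2: since 235 ≡ 3 (mod 8), (2/235) = -1, so (2/235)^2 = +1.
Reciprocity: 47 ≡ 3 and 235 ≡ 3 (mod 4), so (47/235) = −(235/47).
Reduce top mod 47: now compute (0/47).
Top reduces to 0: gcd > 1, so the symbol is 0.

0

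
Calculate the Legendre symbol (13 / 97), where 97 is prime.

-1

Euler's criterion: (13/97) ≡ 13^48 (mod 97).
13^2 ≡ 72 (mod 97)
13^4 ≡ 43 (mod 97)
13^8 ≡ 6 (mod 97)
13^16 ≡ 36 (mod 97)
13^32 ≡ 35 (mod 97)
13^48 = 13^(32+16) ≡ 96 (mod 97).
Result is 96 ≡ −1, so (13/97) = −1.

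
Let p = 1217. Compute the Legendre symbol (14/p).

-1

Pull out 2: since 1217 ≡ 1 (mod 8), (2/1217) = +1.
Reciprocity: 7 ≡ 3 and 1217 ≡ 1 (mod 4), so (7/1217) = +(1217/7).
Reduce top mod 7: now compute (6/7).
Pull out 2: since 7 ≡ 7 (mod 8), (2/7) = +1.
Reciprocity: 3 ≡ 3 and 7 ≡ 3 (mod 4), so (3/7) = −(7/3).
Reduce top mod 3: now compute (1/3).
Reached (1/3) = 1. Collecting the sign flips along the way, the symbol is -1.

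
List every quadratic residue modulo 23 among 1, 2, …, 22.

Square k = 1,…,11 (k and 23−k give the same square):
1²=1, 2²=4, 3²=9, 4²=16, 5²≡2, 6²≡13, 7²≡3, 8²≡18, 9²≡12, 10²≡8, 11²≡6 (mod 23).
So the quadratic residues mod 23 are {1, 2, 3, 4, 6, 8, 9, 12, 13, 16, 18}.

1, 2, 3, 4, 6, 8, 9, 12, 13, 16, 18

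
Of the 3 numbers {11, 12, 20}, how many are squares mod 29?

1

(11/29) = -1 → non-residue.
(12/29) = -1 → non-residue.
(20/29) = +1 → QR.
Total quadratic residues among the 3: 1.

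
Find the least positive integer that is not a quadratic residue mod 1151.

(2/1151) = +1, so 2 is a residue.
(3/1151) = +1, so 3 is a residue.
(4/1151) = +1, so 4 is a residue.
(5/1151) = +1, so 5 is a residue.
(6/1151) = +1, so 6 is a residue.
(7/1151) = +1, so 7 is a residue.
(8/1151) = +1, so 8 is a residue.
(9/1151) = +1, so 9 is a residue.
(10/1151) = +1, so 10 is a residue.
(11/1151) = +1, so 11 is a residue.
(12/1151) = +1, so 12 is a residue.
(13/1151) = −1, so 13 is the smallest positive non-residue mod 1151.

13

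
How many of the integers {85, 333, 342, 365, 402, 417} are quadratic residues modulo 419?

5

(85/419) = -1 → non-residue.
(333/419) = +1 → QR.
(342/419) = +1 → QR.
(365/419) = +1 → QR.
(402/419) = +1 → QR.
(417/419) = +1 → QR.
Total quadratic residues among the 6: 5.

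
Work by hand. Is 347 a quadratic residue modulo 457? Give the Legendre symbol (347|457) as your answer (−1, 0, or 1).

Euler's criterion: (347/457) ≡ 347^228 (mod 457).
347^2 ≡ 218 (mod 457)
347^4 ≡ 453 (mod 457)
347^8 ≡ 16 (mod 457)
347^16 ≡ 256 (mod 457)
347^32 ≡ 185 (mod 457)
347^64 ≡ 407 (mod 457)
347^128 ≡ 215 (mod 457)
347^228 = 347^(128+64+32+4) ≡ 1 (mod 457).
Result is 1, so (347/457) = 1.

1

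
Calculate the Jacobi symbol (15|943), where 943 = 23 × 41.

1

Reciprocity: 15 ≡ 3 and 943 ≡ 3 (mod 4), so (15/943) = −(943/15).
Reduce top mod 15: now compute (13/15).
Reciprocity: 13 ≡ 1 and 15 ≡ 3 (mod 4), so (13/15) = +(15/13).
Reduce top mod 13: now compute (2/13).
Pull out 2: since 13 ≡ 5 (mod 8), (2/13) = -1.
Reached (1/13) = 1. Collecting the sign flips along the way, the symbol is +1.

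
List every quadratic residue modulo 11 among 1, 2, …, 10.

1, 3, 4, 5, 9

Square k = 1,…,5 (k and 11−k give the same square):
1²=1, 2²=4, 3²=9, 4²≡5, 5²≡3 (mod 11).
So the quadratic residues mod 11 are {1, 3, 4, 5, 9}.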